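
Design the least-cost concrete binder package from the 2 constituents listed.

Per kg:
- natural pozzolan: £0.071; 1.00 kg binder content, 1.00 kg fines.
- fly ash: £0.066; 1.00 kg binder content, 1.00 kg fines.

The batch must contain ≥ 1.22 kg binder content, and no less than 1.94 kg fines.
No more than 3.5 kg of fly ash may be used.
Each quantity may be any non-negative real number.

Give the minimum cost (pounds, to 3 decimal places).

This is a linear program. Let x1 = kg of natural pozzolan, x2 = kg of fly ash.
min 0.071x1 + 0.066x2 with:
  1x1 + 1x2 ≥ 1.22   (binder content)
  1x1 + 1x2 ≥ 1.94   (fines)
  x2 ≤ 3.5
  x1, x2 ≥ 0.
At the optimum only fly ash is positive (natural pozzolan = 0). Binding constraint: fines.
So fly ash = 1.94 kg.
Cost = 0.066·1.94 = 0.12804.

£0.128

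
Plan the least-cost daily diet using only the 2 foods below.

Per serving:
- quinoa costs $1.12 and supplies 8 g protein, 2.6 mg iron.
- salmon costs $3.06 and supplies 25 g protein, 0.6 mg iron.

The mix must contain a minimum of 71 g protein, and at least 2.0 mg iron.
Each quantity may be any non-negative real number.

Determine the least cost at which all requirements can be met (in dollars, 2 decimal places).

Let x1 = servings of quinoa, x2 = servings of salmon.
Minimize 1.12x1 + 3.06x2 subject to:
  8x1 + 25x2 ≥ 71   (protein)
  2.6x1 + 0.6x2 ≥ 2   (iron)
  x1, x2 ≥ 0.
Both inputs are positive at the optimum. Binding constraints: protein and iron.
That vertex is x1 = 0.1229, x2 = 2.801.
Total cost: 1.12·0.1229 + 3.06·2.801 = 8.7087.

$8.71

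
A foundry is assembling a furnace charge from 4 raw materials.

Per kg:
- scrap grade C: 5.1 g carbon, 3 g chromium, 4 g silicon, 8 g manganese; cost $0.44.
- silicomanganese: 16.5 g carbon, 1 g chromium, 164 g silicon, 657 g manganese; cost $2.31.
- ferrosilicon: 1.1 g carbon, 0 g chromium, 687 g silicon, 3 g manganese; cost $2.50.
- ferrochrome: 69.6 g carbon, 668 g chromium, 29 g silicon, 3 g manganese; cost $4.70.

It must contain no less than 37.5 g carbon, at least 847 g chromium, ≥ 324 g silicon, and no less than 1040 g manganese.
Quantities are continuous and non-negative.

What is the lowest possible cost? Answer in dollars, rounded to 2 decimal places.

Treat it as an LP. Let x1 = kg of scrap grade C, x2 = kg of silicomanganese, x3 = kg of ferrosilicon, x4 = kg of ferrochrome.
Minimize 0.44x1 + 2.31x2 + 2.5x3 + 4.7x4 s.t.:
  5.1x1 + 16.5x2 + 1.1x3 + 69.6x4 ≥ 37.5   (carbon)
  3x1 + 1x2 + 668x4 ≥ 847   (chromium)
  4x1 + 164x2 + 687x3 + 29x4 ≥ 324   (silicon)
  8x1 + 657x2 + 3x3 + 3x4 ≥ 1040   (manganese)
  x1, x2, x3, x4 ≥ 0.
The minimum-cost mix takes nothing from scrap grade C — only silicomanganese, ferrosilicon, ferrochrome. The chromium, silicon, manganese requirements are met with equality.
That vertex is x2 = 1.577, x3 = 0.04174, x4 = 1.266.
Hence cost = 2.31·1.577 + 2.5·0.04174 + 4.7·1.266 = $9.6974.

$9.70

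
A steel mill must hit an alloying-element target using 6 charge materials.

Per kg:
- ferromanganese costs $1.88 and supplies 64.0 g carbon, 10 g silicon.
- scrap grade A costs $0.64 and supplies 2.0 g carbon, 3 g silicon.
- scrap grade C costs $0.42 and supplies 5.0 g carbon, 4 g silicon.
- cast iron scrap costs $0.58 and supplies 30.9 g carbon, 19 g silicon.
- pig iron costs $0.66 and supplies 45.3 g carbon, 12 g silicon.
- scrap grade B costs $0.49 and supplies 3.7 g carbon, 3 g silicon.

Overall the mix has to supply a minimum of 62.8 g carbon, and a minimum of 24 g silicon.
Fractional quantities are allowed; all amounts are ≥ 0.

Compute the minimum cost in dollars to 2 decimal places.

Set it up as a linear program. Let x1 = kg of ferromanganese, x2 = kg of scrap grade A, x3 = kg of scrap grade C, x4 = kg of cast iron scrap, x5 = kg of pig iron, x6 = kg of scrap grade B.
Minimize 1.88x1 + 0.64x2 + 0.42x3 + 0.58x4 + 0.66x5 + 0.49x6 subject to:
  64x1 + 2x2 + 5x3 + 30.9x4 + 45.3x5 + 3.7x6 ≥ 62.8   (carbon)
  10x1 + 3x2 + 4x3 + 19x4 + 12x5 + 3x6 ≥ 24   (silicon)
  x1, x2, x3, x4, x5, x6 ≥ 0.
At the optimum only cast iron scrap, pig iron are positive (ferromanganese, scrap grade A, scrap grade C, scrap grade B = 0). Binding constraints: carbon and silicon.
So cast iron scrap = 0.681 kg, pig iron = 0.9218 kg.
Cost = 0.58·0.681 + 0.66·0.9218 = 1.0034.

$1.00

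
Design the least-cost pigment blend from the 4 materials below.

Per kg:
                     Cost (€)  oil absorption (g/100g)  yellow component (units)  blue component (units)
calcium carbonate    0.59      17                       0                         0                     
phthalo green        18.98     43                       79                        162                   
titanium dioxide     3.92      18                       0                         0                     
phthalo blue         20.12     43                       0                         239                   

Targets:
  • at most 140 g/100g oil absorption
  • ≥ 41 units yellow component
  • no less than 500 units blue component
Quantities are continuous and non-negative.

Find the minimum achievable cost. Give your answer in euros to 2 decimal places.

€44.86

Let x1 = kg of calcium carbonate, x2 = kg of phthalo green, x3 = kg of titanium dioxide, x4 = kg of phthalo blue.
Minimise 0.59x1 + 18.98x2 + 3.92x3 + 20.12x4 s.t.:
  17x1 + 43x2 + 18x3 + 43x4 ≤ 140   (oil absorption)
  79x2 ≥ 41   (yellow component)
  162x2 + 239x4 ≥ 500   (blue component)
  x1, x2, x3, x4 ≥ 0.
The cheapest feasible vertex uses only phthalo green, phthalo blue; calcium carbonate, titanium dioxide are not used. The yellow component and blue component requirements are met with equality.
So phthalo green = 0.519 kg, phthalo blue = 1.74 kg.
Cost = 18.98·0.519 + 20.12·1.74 = 44.8594.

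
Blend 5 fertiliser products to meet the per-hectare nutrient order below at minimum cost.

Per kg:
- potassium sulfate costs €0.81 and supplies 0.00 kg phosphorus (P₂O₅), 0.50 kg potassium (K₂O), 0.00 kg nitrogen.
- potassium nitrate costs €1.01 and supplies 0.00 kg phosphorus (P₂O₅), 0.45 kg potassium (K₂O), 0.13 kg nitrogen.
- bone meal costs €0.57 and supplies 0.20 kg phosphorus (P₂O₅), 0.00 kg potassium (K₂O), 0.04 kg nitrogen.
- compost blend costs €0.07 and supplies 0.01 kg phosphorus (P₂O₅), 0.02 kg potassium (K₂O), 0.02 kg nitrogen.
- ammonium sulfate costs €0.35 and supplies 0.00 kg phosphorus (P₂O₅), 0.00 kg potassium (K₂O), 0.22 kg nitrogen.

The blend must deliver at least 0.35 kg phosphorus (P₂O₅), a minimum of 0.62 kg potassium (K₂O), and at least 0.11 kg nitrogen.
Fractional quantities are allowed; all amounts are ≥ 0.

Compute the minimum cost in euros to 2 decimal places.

€2.02

Let x1 = kg of potassium sulfate, x2 = kg of potassium nitrate, x3 = kg of bone meal, x4 = kg of compost blend, x5 = kg of ammonium sulfate.
Minimize 0.81x1 + 1.01x2 + 0.57x3 + 0.07x4 + 0.35x5 s.t.:
  0.2x3 + 0.01x4 ≥ 0.35   (phosphorus (P₂O₅))
  0.5x1 + 0.45x2 + 0.02x4 ≥ 0.62   (potassium (K₂O))
  0.13x2 + 0.04x3 + 0.02x4 + 0.22x5 ≥ 0.11   (nitrogen)
  x1, x2, x3, x4, x5 ≥ 0.
The minimum-cost mix takes nothing from potassium nitrate, ammonium sulfate — only potassium sulfate, bone meal, compost blend. The phosphorus (P₂O₅), potassium (K₂O), nitrogen requirements are met with equality.
Solving gives x1 = 1.151, x3 = 1.639, x4 = 2.222.
Cost = 0.81·1.151 + 0.57·1.639 + 0.07·2.222 = 2.0221.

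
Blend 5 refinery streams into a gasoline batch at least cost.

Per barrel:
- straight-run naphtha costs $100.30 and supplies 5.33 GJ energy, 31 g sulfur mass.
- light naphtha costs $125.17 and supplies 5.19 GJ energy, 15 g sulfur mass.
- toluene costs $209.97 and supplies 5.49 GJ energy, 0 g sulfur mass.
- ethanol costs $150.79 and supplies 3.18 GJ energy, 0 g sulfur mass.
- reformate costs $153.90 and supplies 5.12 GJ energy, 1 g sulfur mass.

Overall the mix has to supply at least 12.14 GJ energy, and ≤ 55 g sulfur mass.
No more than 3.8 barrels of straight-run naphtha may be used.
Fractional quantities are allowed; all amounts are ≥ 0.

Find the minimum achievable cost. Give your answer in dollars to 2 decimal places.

$256.72

Let x1 = barrels of straight-run naphtha, x2 = barrels of light naphtha, x3 = barrels of toluene, x4 = barrels of ethanol, x5 = barrels of reformate.
Minimize 100.3x1 + 125.17x2 + 209.97x3 + 150.79x4 + 153.9x5 subject to:
  5.33x1 + 5.19x2 + 5.49x3 + 3.18x4 + 5.12x5 ≥ 12.14   (energy)
  31x1 + 15x2 + 1x5 ≤ 55   (sulfur mass)
  x1 ≤ 3.8
  x1, x2, x3, x4, x5 ≥ 0.
The cheapest feasible vertex uses only straight-run naphtha, light naphtha; toluene, ethanol, reformate are not used. Binding constraints: energy and sulfur mass.
So straight-run naphtha = 1.2769 barrels, light naphtha = 1.0278 barrels.
Total cost: 100.3·1.2769 + 125.17·1.0278 = 256.7228.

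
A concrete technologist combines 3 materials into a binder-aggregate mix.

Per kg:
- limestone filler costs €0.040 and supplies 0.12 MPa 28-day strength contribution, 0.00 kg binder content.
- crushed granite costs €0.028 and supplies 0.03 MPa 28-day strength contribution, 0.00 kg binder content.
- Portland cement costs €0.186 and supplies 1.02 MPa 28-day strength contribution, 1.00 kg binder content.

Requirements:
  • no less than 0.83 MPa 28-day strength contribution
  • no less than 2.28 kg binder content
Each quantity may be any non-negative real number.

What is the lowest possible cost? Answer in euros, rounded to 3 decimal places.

€0.424

Let x1 = kg of limestone filler, x2 = kg of crushed granite, x3 = kg of Portland cement.
min 0.04x1 + 0.028x2 + 0.186x3 with:
  0.12x1 + 0.03x2 + 1.02x3 ≥ 0.83   (28-day strength contribution)
  1x3 ≥ 2.28   (binder content)
  x1, x2, x3 ≥ 0.
The optimal basis is {Portland cement}; limestone filler, crushed granite drop out. The binder content requirement is met with equality.
That vertex is x3 = 2.28.
Cost = 0.186·2.28 = 0.42408.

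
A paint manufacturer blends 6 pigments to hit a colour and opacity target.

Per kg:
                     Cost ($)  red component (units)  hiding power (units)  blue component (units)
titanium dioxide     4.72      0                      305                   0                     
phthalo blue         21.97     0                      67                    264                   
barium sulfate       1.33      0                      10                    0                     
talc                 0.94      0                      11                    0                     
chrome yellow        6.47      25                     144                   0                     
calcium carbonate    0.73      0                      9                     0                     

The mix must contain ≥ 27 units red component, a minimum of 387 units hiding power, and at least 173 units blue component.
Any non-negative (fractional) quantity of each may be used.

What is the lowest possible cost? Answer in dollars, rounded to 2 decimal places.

Set it up as a linear program. Let x1 = kg of titanium dioxide, x2 = kg of phthalo blue, x3 = kg of barium sulfate, x4 = kg of talc, x5 = kg of chrome yellow, x6 = kg of calcium carbonate.
min 4.72x1 + 21.97x2 + 1.33x3 + 0.94x4 + 6.47x5 + 0.73x6 with:
  25x5 ≥ 27   (red component)
  305x1 + 67x2 + 10x3 + 11x4 + 144x5 + 9x6 ≥ 387   (hiding power)
  264x2 ≥ 173   (blue component)
  x1, x2, x3, x4, x5, x6 ≥ 0.
The cheapest feasible vertex uses only titanium dioxide, phthalo blue, chrome yellow; barium sulfate, talc, calcium carbonate are not used. The red component, hiding power, blue component requirements are met with equality.
That vertex is x1 = 0.615, x2 = 0.6553, x5 = 1.08.
Hence cost = 4.72·0.615 + 21.97·0.6553 + 6.47·1.08 = $24.2873.

$24.29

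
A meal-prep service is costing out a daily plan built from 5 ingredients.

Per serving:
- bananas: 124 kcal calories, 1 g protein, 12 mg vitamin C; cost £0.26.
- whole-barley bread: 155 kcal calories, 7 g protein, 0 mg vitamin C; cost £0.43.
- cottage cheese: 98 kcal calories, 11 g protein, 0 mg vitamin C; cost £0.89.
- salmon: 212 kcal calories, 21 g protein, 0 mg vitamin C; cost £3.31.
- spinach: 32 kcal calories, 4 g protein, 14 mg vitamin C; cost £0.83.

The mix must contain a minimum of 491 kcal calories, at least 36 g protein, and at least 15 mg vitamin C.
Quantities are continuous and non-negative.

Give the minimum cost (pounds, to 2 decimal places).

Treat it as an LP. Let x1 = servings of bananas, x2 = servings of whole-barley bread, x3 = servings of cottage cheese, x4 = servings of salmon, x5 = servings of spinach.
Minimize 0.26x1 + 0.43x2 + 0.89x3 + 3.31x4 + 0.83x5 subject to:
  124x1 + 155x2 + 98x3 + 212x4 + 32x5 ≥ 491   (calories)
  1x1 + 7x2 + 11x3 + 21x4 + 4x5 ≥ 36   (protein)
  12x1 + 14x5 ≥ 15   (vitamin C)
  x1, x2, x3, x4, x5 ≥ 0.
The optimal basis is {bananas, whole-barley bread}; cottage cheese, salmon, spinach drop out. The protein and vitamin C requirements are met with equality.
Optimal quantities: bananas = 1.25 servings, whole-barley bread = 4.964 servings.
Total cost: 0.26·1.25 + 0.43·4.964 = 2.4595.

£2.46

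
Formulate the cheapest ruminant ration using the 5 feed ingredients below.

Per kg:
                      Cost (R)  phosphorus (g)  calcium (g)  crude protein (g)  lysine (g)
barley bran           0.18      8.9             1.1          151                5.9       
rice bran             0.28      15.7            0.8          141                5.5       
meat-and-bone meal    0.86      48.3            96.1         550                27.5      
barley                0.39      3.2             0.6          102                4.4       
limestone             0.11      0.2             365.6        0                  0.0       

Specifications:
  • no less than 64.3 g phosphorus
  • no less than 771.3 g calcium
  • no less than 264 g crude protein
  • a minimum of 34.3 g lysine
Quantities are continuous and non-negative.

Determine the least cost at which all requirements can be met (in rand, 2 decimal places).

Let x1 = kg of barley bran, x2 = kg of rice bran, x3 = kg of meat-and-bone meal, x4 = kg of barley, x5 = kg of limestone.
Minimize 0.18x1 + 0.28x2 + 0.86x3 + 0.39x4 + 0.11x5 with:
  8.9x1 + 15.7x2 + 48.3x3 + 3.2x4 + 0.2x5 ≥ 64.3   (phosphorus)
  1.1x1 + 0.8x2 + 96.1x3 + 0.6x4 + 365.6x5 ≥ 771.3   (calcium)
  151x1 + 141x2 + 550x3 + 102x4 ≥ 264   (crude protein)
  5.9x1 + 5.5x2 + 27.5x3 + 4.4x4 ≥ 34.3   (lysine)
  x1, x2, x3, x4, x5 ≥ 0.
The minimum-cost mix takes nothing from barley bran, rice bran, barley — only meat-and-bone meal, limestone. There the phosphorus and calcium constraints are tight.
Solving gives x3 = 1.324, x5 = 1.762.
Hence cost = 0.86·1.324 + 0.11·1.762 = R1.3325.

R1.33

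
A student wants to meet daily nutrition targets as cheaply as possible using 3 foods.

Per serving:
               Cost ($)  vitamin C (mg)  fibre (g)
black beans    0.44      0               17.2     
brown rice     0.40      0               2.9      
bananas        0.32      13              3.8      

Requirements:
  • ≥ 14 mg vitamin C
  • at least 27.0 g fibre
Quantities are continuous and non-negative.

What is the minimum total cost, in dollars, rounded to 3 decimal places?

$0.931

Set it up as a linear program. Let x1 = servings of black beans, x2 = servings of brown rice, x3 = servings of bananas.
Minimise 0.44x1 + 0.4x2 + 0.32x3 s.t.:
  13x3 ≥ 14   (vitamin C)
  17.2x1 + 2.9x2 + 3.8x3 ≥ 27   (fibre)
  x1, x2, x3 ≥ 0.
At the optimum only black beans, bananas are positive (brown rice = 0). Binding constraints: vitamin C and fibre.
Optimal quantities: black beans = 1.332 servings, bananas = 1.077 servings.
Cost = 0.44·1.332 + 0.32·1.077 = 0.93072.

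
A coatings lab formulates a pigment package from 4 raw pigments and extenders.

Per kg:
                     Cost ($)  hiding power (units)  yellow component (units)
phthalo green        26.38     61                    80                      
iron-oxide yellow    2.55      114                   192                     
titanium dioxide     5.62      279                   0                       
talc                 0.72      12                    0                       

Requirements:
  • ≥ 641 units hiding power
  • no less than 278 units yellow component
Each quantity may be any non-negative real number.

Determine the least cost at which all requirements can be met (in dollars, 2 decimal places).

$13.28

Let x1 = kg of phthalo green, x2 = kg of iron-oxide yellow, x3 = kg of titanium dioxide, x4 = kg of talc.
min 26.38x1 + 2.55x2 + 5.62x3 + 0.72x4 with:
  61x1 + 114x2 + 279x3 + 12x4 ≥ 641   (hiding power)
  80x1 + 192x2 ≥ 278   (yellow component)
  x1, x2, x3, x4 ≥ 0.
The cheapest feasible vertex uses only iron-oxide yellow, titanium dioxide; phthalo green, talc are not used. Binding constraints: hiding power and yellow component.
That vertex is x2 = 1.448, x3 = 1.706.
Hence cost = 2.55·1.448 + 5.62·1.706 = $13.2801.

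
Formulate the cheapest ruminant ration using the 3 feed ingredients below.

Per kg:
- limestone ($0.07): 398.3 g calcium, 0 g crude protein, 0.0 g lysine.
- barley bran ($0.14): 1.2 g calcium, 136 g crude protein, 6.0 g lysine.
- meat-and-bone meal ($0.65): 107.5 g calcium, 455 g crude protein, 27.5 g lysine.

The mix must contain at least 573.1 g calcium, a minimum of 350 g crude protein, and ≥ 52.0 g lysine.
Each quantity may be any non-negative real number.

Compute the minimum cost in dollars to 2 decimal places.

This is a linear program. Let x1 = kg of limestone, x2 = kg of barley bran, x3 = kg of meat-and-bone meal.
Minimise 0.07x1 + 0.14x2 + 0.65x3 with:
  398.3x1 + 1.2x2 + 107.5x3 ≥ 573.1   (calcium)
  136x2 + 455x3 ≥ 350   (crude protein)
  6x2 + 27.5x3 ≥ 52   (lysine)
  x1, x2, x3 ≥ 0.
At the optimum only limestone, meat-and-bone meal are positive (barley bran = 0). There the calcium and lysine constraints are tight.
So limestone = 0.9285 kg, meat-and-bone meal = 1.891 kg.
Cost = 0.07·0.9285 + 0.65·1.891 = 1.2941.

$1.29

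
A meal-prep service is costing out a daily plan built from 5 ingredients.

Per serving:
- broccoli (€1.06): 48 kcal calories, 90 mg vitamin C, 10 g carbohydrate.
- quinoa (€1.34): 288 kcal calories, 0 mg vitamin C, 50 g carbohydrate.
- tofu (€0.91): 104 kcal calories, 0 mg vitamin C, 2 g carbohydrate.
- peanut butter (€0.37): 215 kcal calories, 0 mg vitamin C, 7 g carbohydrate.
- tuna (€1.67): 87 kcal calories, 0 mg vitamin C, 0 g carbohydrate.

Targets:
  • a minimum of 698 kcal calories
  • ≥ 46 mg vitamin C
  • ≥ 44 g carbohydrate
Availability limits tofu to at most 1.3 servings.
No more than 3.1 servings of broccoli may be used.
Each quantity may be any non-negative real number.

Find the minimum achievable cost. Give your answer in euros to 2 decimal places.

€2.05

Let x1 = servings of broccoli, x2 = servings of quinoa, x3 = servings of tofu, x4 = servings of peanut butter, x5 = servings of tuna.
Minimize 1.06x1 + 1.34x2 + 0.91x3 + 0.37x4 + 1.67x5 with:
  48x1 + 288x2 + 104x3 + 215x4 + 87x5 ≥ 698   (calories)
  90x1 ≥ 46   (vitamin C)
  10x1 + 50x2 + 2x3 + 7x4 ≥ 44   (carbohydrate)
  x3 ≤ 1.3
  x1 ≤ 3.1
  x1, x2, x3, x4, x5 ≥ 0.
The cheapest feasible vertex uses only broccoli, quinoa, peanut butter; tofu, tuna are not used. Binding constraints: calories, vitamin C, carbohydrate.
Solving gives x1 = 0.5111, x2 = 0.4175, x4 = 2.573.
Cost = 1.06·0.5111 + 1.34·0.4175 + 0.37·2.573 = 2.0532.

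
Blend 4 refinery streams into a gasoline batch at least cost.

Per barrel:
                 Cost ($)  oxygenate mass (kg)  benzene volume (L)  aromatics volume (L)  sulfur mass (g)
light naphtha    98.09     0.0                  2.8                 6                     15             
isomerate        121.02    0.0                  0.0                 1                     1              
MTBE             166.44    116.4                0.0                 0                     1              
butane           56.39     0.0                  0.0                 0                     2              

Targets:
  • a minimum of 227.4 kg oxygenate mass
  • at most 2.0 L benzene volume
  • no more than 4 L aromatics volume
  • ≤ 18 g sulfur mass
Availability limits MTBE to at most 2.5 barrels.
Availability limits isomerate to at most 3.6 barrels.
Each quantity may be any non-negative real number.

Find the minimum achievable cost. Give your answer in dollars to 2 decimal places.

$325.16

Treat it as an LP. Let x1 = barrels of light naphtha, x2 = barrels of isomerate, x3 = barrels of MTBE, x4 = barrels of butane.
Minimise 98.09x1 + 121.02x2 + 166.44x3 + 56.39x4 subject to:
  116.4x3 ≥ 227.4   (oxygenate mass)
  2.8x1 ≤ 2   (benzene volume)
  6x1 + 1x2 ≤ 4   (aromatics volume)
  15x1 + 1x2 + 1x3 + 2x4 ≤ 18   (sulfur mass)
  x3 ≤ 2.5
  x2 ≤ 3.6
  x1, x2, x3, x4 ≥ 0.
At the optimum only MTBE is positive (light naphtha, isomerate, butane = 0). Binding constraint: oxygenate mass.
That vertex is x3 = 1.9536.
Cost = 166.44·1.9536 = 325.1572.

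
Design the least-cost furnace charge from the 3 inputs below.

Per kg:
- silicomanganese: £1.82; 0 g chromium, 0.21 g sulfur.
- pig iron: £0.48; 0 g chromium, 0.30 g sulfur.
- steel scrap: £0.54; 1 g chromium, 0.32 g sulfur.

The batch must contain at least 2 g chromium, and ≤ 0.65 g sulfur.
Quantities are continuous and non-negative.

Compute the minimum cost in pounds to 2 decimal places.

£1.08

Set it up as a linear program. Let x1 = kg of silicomanganese, x2 = kg of pig iron, x3 = kg of steel scrap.
Minimize 1.82x1 + 0.48x2 + 0.54x3 subject to:
  1x3 ≥ 2   (chromium)
  0.21x1 + 0.3x2 + 0.32x3 ≤ 0.65   (sulfur)
  x1, x2, x3 ≥ 0.
The optimal basis is {steel scrap}; silicomanganese, pig iron drop out. Binding constraint: chromium.
So steel scrap = 2 kg.
Cost = 0.54·2 = 1.0800.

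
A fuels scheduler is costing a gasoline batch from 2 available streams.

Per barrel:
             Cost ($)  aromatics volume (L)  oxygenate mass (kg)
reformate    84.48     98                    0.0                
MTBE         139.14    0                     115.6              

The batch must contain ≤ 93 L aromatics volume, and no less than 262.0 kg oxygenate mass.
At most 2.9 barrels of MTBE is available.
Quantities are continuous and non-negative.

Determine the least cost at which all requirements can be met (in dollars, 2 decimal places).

Treat it as an LP. Let x1 = barrels of reformate, x2 = barrels of MTBE.
min 84.48x1 + 139.14x2 with:
  98x1 ≤ 93   (aromatics volume)
  115.6x2 ≥ 262   (oxygenate mass)
  x2 ≤ 2.9
  x1, x2 ≥ 0.
The optimal basis is {MTBE}; reformate drops out. The oxygenate mass requirement is met with equality.
Optimal quantities: MTBE = 2.2664 barrels.
Objective = 139.14·2.2664 = 315.3469.

$315.35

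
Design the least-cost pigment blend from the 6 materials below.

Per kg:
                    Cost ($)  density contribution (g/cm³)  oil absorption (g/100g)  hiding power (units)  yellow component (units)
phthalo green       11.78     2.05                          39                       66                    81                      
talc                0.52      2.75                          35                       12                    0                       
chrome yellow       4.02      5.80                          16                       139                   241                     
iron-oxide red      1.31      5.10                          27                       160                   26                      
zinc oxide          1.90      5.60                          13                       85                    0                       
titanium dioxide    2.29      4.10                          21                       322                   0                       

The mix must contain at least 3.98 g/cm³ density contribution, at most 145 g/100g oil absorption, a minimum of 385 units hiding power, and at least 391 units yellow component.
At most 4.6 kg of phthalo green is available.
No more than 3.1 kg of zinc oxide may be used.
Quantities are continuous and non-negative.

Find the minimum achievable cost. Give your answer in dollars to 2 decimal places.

Let x1 = kg of phthalo green, x2 = kg of talc, x3 = kg of chrome yellow, x4 = kg of iron-oxide red, x5 = kg of zinc oxide, x6 = kg of titanium dioxide.
min 11.78x1 + 0.52x2 + 4.02x3 + 1.31x4 + 1.9x5 + 2.29x6 with:
  2.05x1 + 2.75x2 + 5.8x3 + 5.1x4 + 5.6x5 + 4.1x6 ≥ 3.98   (density contribution)
  39x1 + 35x2 + 16x3 + 27x4 + 13x5 + 21x6 ≤ 145   (oil absorption)
  66x1 + 12x2 + 139x3 + 160x4 + 85x5 + 322x6 ≥ 385   (hiding power)
  81x1 + 241x3 + 26x4 ≥ 391   (yellow component)
  x1 ≤ 4.6
  x5 ≤ 3.1
  x1, x2, x3, x4, x5, x6 ≥ 0.
At the optimum only chrome yellow, iron-oxide red are positive (phthalo green, talc, zinc oxide, titanium dioxide = 0). There the hiding power and yellow component constraints are tight.
That vertex is x3 = 1.504, x4 = 1.1.
Hence cost = 4.02·1.504 + 1.31·1.1 = $7.4871.

$7.49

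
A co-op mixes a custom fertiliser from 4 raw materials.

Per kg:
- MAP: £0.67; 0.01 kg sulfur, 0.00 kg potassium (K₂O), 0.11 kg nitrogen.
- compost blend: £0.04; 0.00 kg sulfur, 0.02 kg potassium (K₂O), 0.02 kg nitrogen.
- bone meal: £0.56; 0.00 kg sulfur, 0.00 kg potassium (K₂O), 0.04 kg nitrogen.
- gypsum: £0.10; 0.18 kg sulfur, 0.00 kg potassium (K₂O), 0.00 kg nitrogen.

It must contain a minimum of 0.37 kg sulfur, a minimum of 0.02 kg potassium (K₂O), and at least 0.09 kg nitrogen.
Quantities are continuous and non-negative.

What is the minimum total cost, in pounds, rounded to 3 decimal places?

£0.386

Set it up as a linear program. Let x1 = kg of MAP, x2 = kg of compost blend, x3 = kg of bone meal, x4 = kg of gypsum.
Minimize 0.67x1 + 0.04x2 + 0.56x3 + 0.1x4 s.t.:
  0.01x1 + 0.18x4 ≥ 0.37   (sulfur)
  0.02x2 ≥ 0.02   (potassium (K₂O))
  0.11x1 + 0.02x2 + 0.04x3 ≥ 0.09   (nitrogen)
  x1, x2, x3, x4 ≥ 0.
The minimum-cost mix takes nothing from MAP, bone meal — only compost blend, gypsum. Binding constraints: sulfur and nitrogen.
Optimal quantities: compost blend = 4.5 kg, gypsum = 2.056 kg.
Total cost: 0.04·4.5 + 0.1·2.056 = 0.38560.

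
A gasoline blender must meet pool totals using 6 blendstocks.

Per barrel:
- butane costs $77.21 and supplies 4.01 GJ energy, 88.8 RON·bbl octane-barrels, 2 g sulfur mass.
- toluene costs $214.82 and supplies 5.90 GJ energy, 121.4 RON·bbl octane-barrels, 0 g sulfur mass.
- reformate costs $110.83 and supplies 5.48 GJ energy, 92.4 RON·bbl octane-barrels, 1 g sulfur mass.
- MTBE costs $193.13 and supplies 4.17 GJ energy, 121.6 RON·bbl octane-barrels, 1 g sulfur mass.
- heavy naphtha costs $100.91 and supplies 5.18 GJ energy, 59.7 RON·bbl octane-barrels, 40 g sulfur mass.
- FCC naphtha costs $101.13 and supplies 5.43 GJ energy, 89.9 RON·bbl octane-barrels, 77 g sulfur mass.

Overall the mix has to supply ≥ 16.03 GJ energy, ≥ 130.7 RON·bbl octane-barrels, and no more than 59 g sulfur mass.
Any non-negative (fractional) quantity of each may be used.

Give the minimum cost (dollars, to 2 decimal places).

This is a linear program. Let x1 = barrels of butane, x2 = barrels of toluene, x3 = barrels of reformate, x4 = barrels of MTBE, x5 = barrels of heavy naphtha, x6 = barrels of FCC naphtha.
min 77.21x1 + 214.82x2 + 110.83x3 + 193.13x4 + 100.91x5 + 101.13x6 s.t.:
  4.01x1 + 5.9x2 + 5.48x3 + 4.17x4 + 5.18x5 + 5.43x6 ≥ 16.03   (energy)
  88.8x1 + 121.4x2 + 92.4x3 + 121.6x4 + 59.7x5 + 89.9x6 ≥ 130.7   (octane-barrels)
  2x1 + 1x3 + 1x4 + 40x5 + 77x6 ≤ 59   (sulfur mass)
  x1, x2, x3, x4, x5, x6 ≥ 0.
The optimal basis is {butane, FCC naphtha}; toluene, reformate, MTBE, heavy naphtha drop out. The energy and sulfur mass requirements are met with equality.
So butane = 3.0678 barrels, FCC naphtha = 0.68655 barrels.
Hence cost = 77.21·3.0678 + 101.13·0.68655 = $306.2956.

$306.30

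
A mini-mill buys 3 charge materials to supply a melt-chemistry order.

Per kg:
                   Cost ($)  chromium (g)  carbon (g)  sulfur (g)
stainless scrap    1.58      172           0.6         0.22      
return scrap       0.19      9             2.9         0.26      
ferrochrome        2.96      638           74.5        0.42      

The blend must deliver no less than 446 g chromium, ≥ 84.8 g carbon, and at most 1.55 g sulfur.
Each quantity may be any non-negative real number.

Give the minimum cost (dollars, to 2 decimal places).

$3.37

Set it up as a linear program. Let x1 = kg of stainless scrap, x2 = kg of return scrap, x3 = kg of ferrochrome.
Minimize 1.58x1 + 0.19x2 + 2.96x3 s.t.:
  172x1 + 9x2 + 638x3 ≥ 446   (chromium)
  0.6x1 + 2.9x2 + 74.5x3 ≥ 84.8   (carbon)
  0.22x1 + 0.26x2 + 0.42x3 ≤ 1.55   (sulfur)
  x1, x2, x3 ≥ 0.
The minimum-cost mix takes nothing from stainless scrap, return scrap — only ferrochrome. There the carbon constraint is tight.
Solving gives x3 = 1.138.
Hence cost = 2.96·1.138 = $3.3685.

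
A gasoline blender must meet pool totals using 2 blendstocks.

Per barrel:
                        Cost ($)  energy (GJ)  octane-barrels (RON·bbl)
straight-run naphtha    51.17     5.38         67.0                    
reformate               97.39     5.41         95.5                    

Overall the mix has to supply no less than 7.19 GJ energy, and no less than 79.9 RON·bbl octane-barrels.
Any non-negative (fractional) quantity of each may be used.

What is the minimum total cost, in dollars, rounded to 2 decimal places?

This is a linear program. Let x1 = barrels of straight-run naphtha, x2 = barrels of reformate.
Minimise 51.17x1 + 97.39x2 s.t.:
  5.38x1 + 5.41x2 ≥ 7.19   (energy)
  67x1 + 95.5x2 ≥ 79.9   (octane-barrels)
  x1, x2 ≥ 0.
The cheapest feasible vertex uses only straight-run naphtha; reformate is not used. The energy requirement is met with equality.
So straight-run naphtha = 1.33643 barrels.
Total cost: 51.17·1.33643 = 68.3851.

$68.39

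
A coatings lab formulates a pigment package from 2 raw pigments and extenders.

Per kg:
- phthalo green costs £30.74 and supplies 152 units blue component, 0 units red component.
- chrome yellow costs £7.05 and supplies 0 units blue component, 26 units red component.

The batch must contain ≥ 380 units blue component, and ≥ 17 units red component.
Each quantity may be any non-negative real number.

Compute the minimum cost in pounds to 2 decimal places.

£81.46

Set it up as a linear program. Let x1 = kg of phthalo green, x2 = kg of chrome yellow.
Minimise 30.74x1 + 7.05x2 s.t.:
  152x1 ≥ 380   (blue component)
  26x2 ≥ 17   (red component)
  x1, x2 ≥ 0.
Both inputs are positive at the optimum. Binding constraints: blue component and red component.
That vertex is x1 = 2.5, x2 = 0.6538.
Total cost: 30.74·2.5 + 7.05·0.6538 = 81.4593.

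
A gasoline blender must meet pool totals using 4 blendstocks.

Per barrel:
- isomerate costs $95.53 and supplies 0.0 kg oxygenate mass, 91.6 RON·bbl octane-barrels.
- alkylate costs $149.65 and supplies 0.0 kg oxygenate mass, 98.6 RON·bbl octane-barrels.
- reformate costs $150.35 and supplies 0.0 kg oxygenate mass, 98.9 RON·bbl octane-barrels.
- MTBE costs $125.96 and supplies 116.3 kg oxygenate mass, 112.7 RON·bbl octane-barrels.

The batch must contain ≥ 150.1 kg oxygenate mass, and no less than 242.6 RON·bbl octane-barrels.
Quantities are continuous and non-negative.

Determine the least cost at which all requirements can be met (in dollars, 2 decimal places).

$263.88

Let x1 = barrels of isomerate, x2 = barrels of alkylate, x3 = barrels of reformate, x4 = barrels of MTBE.
Minimize 95.53x1 + 149.65x2 + 150.35x3 + 125.96x4 with:
  116.3x4 ≥ 150.1   (oxygenate mass)
  91.6x1 + 98.6x2 + 98.9x3 + 112.7x4 ≥ 242.6   (octane-barrels)
  x1, x2, x3, x4 ≥ 0.
At the optimum only isomerate, MTBE are positive (alkylate, reformate = 0). There the oxygenate mass and octane-barrels constraints are tight.
Optimal quantities: isomerate = 1.06055 barrels, MTBE = 1.29063 barrels.
Objective = 95.53·1.06055 + 125.96·1.29063 = 263.8821.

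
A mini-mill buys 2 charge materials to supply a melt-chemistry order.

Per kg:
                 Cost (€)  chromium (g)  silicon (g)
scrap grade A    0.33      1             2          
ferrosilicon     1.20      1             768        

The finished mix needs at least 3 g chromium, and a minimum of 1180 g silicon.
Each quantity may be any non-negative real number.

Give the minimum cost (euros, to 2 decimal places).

€2.32

This is a linear program. Let x1 = kg of scrap grade A, x2 = kg of ferrosilicon.
Minimise 0.33x1 + 1.2x2 with:
  1x1 + 1x2 ≥ 3   (chromium)
  2x1 + 768x2 ≥ 1180   (silicon)
  x1, x2 ≥ 0.
Both inputs are positive at the optimum. There the chromium and silicon constraints are tight.
Solving gives x1 = 1.467, x2 = 1.533.
Total cost: 0.33·1.467 + 1.2·1.533 = 2.3237.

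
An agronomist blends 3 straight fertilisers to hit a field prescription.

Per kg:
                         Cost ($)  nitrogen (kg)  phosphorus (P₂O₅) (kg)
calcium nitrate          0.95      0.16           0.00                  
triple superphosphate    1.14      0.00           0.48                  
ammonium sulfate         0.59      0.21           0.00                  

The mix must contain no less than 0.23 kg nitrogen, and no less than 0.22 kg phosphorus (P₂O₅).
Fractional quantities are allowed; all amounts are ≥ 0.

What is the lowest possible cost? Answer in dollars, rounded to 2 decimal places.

$1.17

Treat it as an LP. Let x1 = kg of calcium nitrate, x2 = kg of triple superphosphate, x3 = kg of ammonium sulfate.
Minimize 0.95x1 + 1.14x2 + 0.59x3 with:
  0.16x1 + 0.21x3 ≥ 0.23   (nitrogen)
  0.48x2 ≥ 0.22   (phosphorus (P₂O₅))
  x1, x2, x3 ≥ 0.
The optimal basis is {triple superphosphate, ammonium sulfate}; calcium nitrate drops out. The nitrogen and phosphorus (P₂O₅) requirements are met with equality.
Solving gives x2 = 0.4583, x3 = 1.095.
Cost = 1.14·0.4583 + 0.59·1.095 = 1.1685.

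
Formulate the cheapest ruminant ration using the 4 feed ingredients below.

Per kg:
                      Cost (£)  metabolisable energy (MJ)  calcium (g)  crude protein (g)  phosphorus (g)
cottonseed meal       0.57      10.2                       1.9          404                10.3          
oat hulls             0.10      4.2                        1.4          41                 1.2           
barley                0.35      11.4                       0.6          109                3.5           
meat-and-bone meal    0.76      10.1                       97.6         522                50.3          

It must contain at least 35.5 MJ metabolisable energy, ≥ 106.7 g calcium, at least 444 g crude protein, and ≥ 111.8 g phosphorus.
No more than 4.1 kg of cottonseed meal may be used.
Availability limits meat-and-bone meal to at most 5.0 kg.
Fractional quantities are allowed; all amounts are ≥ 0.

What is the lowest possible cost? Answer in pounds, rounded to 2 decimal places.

Set it up as a linear program. Let x1 = kg of cottonseed meal, x2 = kg of oat hulls, x3 = kg of barley, x4 = kg of meat-and-bone meal.
Minimise 0.57x1 + 0.1x2 + 0.35x3 + 0.76x4 with:
  10.2x1 + 4.2x2 + 11.4x3 + 10.1x4 ≥ 35.5   (metabolisable energy)
  1.9x1 + 1.4x2 + 0.6x3 + 97.6x4 ≥ 106.7   (calcium)
  404x1 + 41x2 + 109x3 + 522x4 ≥ 444   (crude protein)
  10.3x1 + 1.2x2 + 3.5x3 + 50.3x4 ≥ 111.8   (phosphorus)
  x1 ≤ 4.1
  x4 ≤ 5
  x1, x2, x3, x4 ≥ 0.
At the optimum only oat hulls, meat-and-bone meal are positive (cottonseed meal, barley = 0). Binding constraints: metabolisable energy and phosphorus.
Optimal quantities: oat hulls = 3.297 kg, meat-and-bone meal = 2.144 kg.
Total cost: 0.1·3.297 + 0.76·2.144 = 1.9591.

£1.96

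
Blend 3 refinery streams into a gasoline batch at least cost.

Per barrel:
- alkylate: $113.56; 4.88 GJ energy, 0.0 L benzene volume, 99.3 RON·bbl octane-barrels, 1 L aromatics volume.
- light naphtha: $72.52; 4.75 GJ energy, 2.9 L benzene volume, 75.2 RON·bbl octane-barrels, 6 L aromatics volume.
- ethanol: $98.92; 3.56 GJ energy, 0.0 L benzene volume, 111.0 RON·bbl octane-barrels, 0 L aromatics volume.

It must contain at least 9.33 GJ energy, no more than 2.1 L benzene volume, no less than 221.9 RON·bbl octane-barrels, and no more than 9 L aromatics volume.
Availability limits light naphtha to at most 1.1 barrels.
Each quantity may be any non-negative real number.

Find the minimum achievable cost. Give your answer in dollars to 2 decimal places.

Let x1 = barrels of alkylate, x2 = barrels of light naphtha, x3 = barrels of ethanol.
min 113.56x1 + 72.52x2 + 98.92x3 with:
  4.88x1 + 4.75x2 + 3.56x3 ≥ 9.33   (energy)
  2.9x2 ≤ 2.1   (benzene volume)
  99.3x1 + 75.2x2 + 111x3 ≥ 221.9   (octane-barrels)
  1x1 + 6x2 ≤ 9   (aromatics volume)
  x2 ≤ 1.1
  x1, x2, x3 ≥ 0.
The optimal mix uses every input. The energy, benzene volume, octane-barrels requirements are met with equality.
Optimal quantities: alkylate = 0.30677 barrels, light naphtha = 0.72414 barrels, ethanol = 1.2341 barrels.
Hence cost = 113.56·0.30677 + 72.52·0.72414 + 98.92·1.2341 = $209.4286.

$209.43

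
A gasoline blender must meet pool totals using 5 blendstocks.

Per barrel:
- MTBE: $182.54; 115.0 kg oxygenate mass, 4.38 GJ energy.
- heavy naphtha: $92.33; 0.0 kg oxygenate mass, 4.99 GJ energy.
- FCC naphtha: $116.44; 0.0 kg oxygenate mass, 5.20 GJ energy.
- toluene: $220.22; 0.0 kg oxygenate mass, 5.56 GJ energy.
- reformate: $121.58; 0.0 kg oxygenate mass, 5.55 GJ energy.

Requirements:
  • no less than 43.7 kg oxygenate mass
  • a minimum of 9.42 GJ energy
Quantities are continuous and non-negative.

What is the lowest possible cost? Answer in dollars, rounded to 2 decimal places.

Treat it as an LP. Let x1 = barrels of MTBE, x2 = barrels of heavy naphtha, x3 = barrels of FCC naphtha, x4 = barrels of toluene, x5 = barrels of reformate.
Minimise 182.54x1 + 92.33x2 + 116.44x3 + 220.22x4 + 121.58x5 s.t.:
  115x1 ≥ 43.7   (oxygenate mass)
  4.38x1 + 4.99x2 + 5.2x3 + 5.56x4 + 5.55x5 ≥ 9.42   (energy)
  x1, x2, x3, x4, x5 ≥ 0.
The cheapest feasible vertex uses only MTBE, heavy naphtha; FCC naphtha, toluene, reformate are not used. Binding constraints: oxygenate mass and energy.
Optimal quantities: MTBE = 0.38 barrels, heavy naphtha = 1.55423 barrels.
Objective = 182.54·0.38 + 92.33·1.55423 = 212.8673.

$212.87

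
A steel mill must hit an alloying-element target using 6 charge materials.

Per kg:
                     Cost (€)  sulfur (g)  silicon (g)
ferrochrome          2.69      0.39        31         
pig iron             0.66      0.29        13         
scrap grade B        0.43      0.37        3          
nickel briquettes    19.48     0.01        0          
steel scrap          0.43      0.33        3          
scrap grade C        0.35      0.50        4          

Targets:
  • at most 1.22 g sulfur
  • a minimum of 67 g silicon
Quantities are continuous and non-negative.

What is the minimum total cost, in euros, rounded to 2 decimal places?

€4.42

Set it up as a linear program. Let x1 = kg of ferrochrome, x2 = kg of pig iron, x3 = kg of scrap grade B, x4 = kg of nickel briquettes, x5 = kg of steel scrap, x6 = kg of scrap grade C.
Minimise 2.69x1 + 0.66x2 + 0.43x3 + 19.48x4 + 0.43x5 + 0.35x6 subject to:
  0.39x1 + 0.29x2 + 0.37x3 + 0.01x4 + 0.33x5 + 0.5x6 ≤ 1.22   (sulfur)
  31x1 + 13x2 + 3x3 + 3x5 + 4x6 ≥ 67   (silicon)
  x1, x2, x3, x4, x5, x6 ≥ 0.
At the optimum only ferrochrome, pig iron are positive (scrap grade B, nickel briquettes, steel scrap, scrap grade C = 0). Binding constraints: sulfur and silicon.
So ferrochrome = 0.9107 kg, pig iron = 2.982 kg.
Total cost: 2.69·0.9107 + 0.66·2.982 = 4.4179.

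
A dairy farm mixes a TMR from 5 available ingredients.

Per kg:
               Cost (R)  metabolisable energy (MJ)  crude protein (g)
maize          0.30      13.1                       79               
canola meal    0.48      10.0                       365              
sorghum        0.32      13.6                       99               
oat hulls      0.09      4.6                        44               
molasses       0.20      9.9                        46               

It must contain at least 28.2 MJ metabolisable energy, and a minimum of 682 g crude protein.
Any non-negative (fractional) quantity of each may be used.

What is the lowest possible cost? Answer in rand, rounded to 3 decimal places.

Treat it as an LP. Let x1 = kg of maize, x2 = kg of canola meal, x3 = kg of sorghum, x4 = kg of oat hulls, x5 = kg of molasses.
min 0.3x1 + 0.48x2 + 0.32x3 + 0.09x4 + 0.2x5 with:
  13.1x1 + 10x2 + 13.6x3 + 4.6x4 + 9.9x5 ≥ 28.2   (metabolisable energy)
  79x1 + 365x2 + 99x3 + 44x4 + 46x5 ≥ 682   (crude protein)
  x1, x2, x3, x4, x5 ≥ 0.
The optimal basis is {canola meal, oat hulls}; maize, sorghum, molasses drop out. The metabolisable energy and crude protein requirements are met with equality.
Optimal quantities: canola meal = 1.531 kg, oat hulls = 2.803 kg.
Objective = 0.48·1.531 + 0.09·2.803 = 0.98715.

R0.987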